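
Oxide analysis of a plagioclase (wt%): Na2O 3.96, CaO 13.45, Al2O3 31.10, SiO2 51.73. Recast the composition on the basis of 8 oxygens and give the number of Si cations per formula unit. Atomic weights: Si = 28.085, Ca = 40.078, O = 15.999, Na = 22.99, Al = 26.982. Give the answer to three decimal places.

2.342 Si apfu

Na2O (M=61.979): mol = 0.06389; Na = 0.12778, O = 0.06389.
CaO (M=56.077): mol = 0.23985; Ca = 0.23985, O = 0.23985.
Al2O3 (M=101.961): mol = 0.30502; Al = 0.61004, O = 0.91506.
SiO2 (M=60.083): mol = 0.86098; Si = 0.86098, O = 1.72196.
ΣO = 2.94076; factor = 8/ΣO = 2.72039.
Si apfu = 0.86098 × 2.72039 = 2.342.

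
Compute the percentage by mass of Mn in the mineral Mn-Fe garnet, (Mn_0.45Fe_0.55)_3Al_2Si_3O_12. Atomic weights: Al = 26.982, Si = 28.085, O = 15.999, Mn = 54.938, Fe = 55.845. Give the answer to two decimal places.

14.94 mass %

M((Mn_0.45Fe_0.55)_3Al_2Si_3O_12) = 496.518 g/mol.
Mn contributes 1.35 × 54.938 = 74.166 g per mole.
74.166/496.518 = 0.1494 → 14.94%.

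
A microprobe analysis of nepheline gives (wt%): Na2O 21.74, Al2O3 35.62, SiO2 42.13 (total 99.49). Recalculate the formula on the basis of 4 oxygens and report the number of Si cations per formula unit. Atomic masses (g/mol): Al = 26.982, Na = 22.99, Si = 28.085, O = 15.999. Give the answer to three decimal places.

1.001 Si apfu

Na2O: 21.74/61.979 = 0.35076 mol → 0.70152 mol Na, 0.35076 mol O.
Al2O3: 35.62/101.961 = 0.34935 mol → 0.69870 mol Al, 1.04805 mol O.
SiO2: 42.13/60.083 = 0.70120 mol → 0.70120 mol Si, 1.40240 mol O.
Total oxygen = 2.80121 mol. Normalization factor = 4/2.80121 = 1.42795.
Si per 4 O = 0.70120 × 1.42795 = 1.001.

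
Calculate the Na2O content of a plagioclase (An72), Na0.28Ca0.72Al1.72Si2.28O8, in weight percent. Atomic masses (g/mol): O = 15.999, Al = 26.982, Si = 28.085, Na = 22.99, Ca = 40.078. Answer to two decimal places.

3.17 wt%

Formula mass = 273.728 g/mol.
0.28 Na → 0.1400 mol Na2O per formula unit; M(Na2O) = 61.979, so Na2O mass = 8.677 g.
8.677/273.728 × 100 = 3.17 wt%.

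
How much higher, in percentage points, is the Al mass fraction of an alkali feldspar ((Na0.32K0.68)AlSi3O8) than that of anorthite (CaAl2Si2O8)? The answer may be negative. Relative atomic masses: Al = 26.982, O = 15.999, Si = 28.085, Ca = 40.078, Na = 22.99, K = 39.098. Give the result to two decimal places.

-9.52 percentage points

First mineral: 26.982 g Al in 273.172 g formula = 9.88 wt% Al.
Second mineral: 53.964 g Al in 278.204 g formula = 19.40 wt% Al.
9.88% − 19.40% gives a difference of -9.52 percentage points.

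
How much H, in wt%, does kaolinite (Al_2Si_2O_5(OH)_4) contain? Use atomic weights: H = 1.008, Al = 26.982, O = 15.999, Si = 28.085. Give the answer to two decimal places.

M(Al_2Si_2O_5(OH)_4) = 258.157 g/mol.
H contributes 4 × 1.008 = 4.032 g per mole.
4.032/258.157 = 0.0156 → 1.56%.

1.56 wt%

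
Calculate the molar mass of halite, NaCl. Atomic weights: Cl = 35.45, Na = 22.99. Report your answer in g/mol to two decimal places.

M = 1(22.99) + 1(35.45)

58.44 g/mol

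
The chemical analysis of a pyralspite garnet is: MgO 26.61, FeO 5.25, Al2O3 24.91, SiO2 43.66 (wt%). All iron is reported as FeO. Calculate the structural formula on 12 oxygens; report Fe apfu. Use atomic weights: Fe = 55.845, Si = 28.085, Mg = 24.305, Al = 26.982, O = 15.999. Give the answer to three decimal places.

0.300 Fe apfu

26.61 wt% MgO ÷ 40.304 g/mol = 0.66023 mol, giving 0.66023 Mg and 0.66023 O.
5.25 wt% FeO ÷ 71.844 g/mol = 0.07307 mol, giving 0.07307 Fe and 0.07307 O.
24.91 wt% Al2O3 ÷ 101.961 g/mol = 0.24431 mol, giving 0.48862 Al and 0.73293 O.
43.66 wt% SiO2 ÷ 60.083 g/mol = 0.72666 mol, giving 0.72666 Si and 1.45332 O.
Oxygen sums to 2.91955; scaling by 12/2.91955 = 4.11022 puts the formula on 12 O.
Fe: 0.07307 × 4.11022 = 0.300 atoms per formula unit.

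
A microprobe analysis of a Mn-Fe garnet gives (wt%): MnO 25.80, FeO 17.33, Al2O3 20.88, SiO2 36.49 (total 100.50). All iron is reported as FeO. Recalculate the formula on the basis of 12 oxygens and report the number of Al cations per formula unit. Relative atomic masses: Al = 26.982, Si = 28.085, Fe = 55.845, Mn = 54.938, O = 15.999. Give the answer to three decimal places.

2.019 Al apfu

MnO: 25.80/70.937 = 0.36370 mol → 0.36370 mol Mn, 0.36370 mol O.
FeO: 17.33/71.844 = 0.24122 mol → 0.24122 mol Fe, 0.24122 mol O.
Al2O3: 20.88/101.961 = 0.20478 mol → 0.40956 mol Al, 0.61434 mol O.
SiO2: 36.49/60.083 = 0.60733 mol → 0.60733 mol Si, 1.21466 mol O.
Total oxygen = 2.43392 mol. Normalization factor = 12/2.43392 = 4.93032.
Al per 12 O = 0.40956 × 4.93032 = 2.019.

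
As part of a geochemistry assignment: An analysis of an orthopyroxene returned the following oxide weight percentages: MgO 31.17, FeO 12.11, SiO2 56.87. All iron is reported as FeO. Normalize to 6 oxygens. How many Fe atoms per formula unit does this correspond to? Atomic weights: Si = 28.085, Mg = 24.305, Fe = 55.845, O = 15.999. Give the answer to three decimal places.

MgO: 31.17/40.304 = 0.77337 mol → 0.77337 mol Mg, 0.77337 mol O.
FeO: 12.11/71.844 = 0.16856 mol → 0.16856 mol Fe, 0.16856 mol O.
SiO2: 56.87/60.083 = 0.94652 mol → 0.94652 mol Si, 1.89304 mol O.
Total oxygen = 2.83497 mol. Normalization factor = 6/2.83497 = 2.11642.
Fe per 6 O = 0.16856 × 2.11642 = 0.357.

0.357 Fe apfu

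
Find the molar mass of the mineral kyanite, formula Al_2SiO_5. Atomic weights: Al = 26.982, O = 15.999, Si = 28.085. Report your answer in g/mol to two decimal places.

162.04 g/mol

M = 2*26.982 + 1*28.085 + 5*15.999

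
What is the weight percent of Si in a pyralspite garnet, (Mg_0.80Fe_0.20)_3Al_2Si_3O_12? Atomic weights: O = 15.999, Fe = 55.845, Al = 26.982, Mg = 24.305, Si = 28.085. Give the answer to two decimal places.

19.96 wt%

Molar mass of (Mg_0.80Fe_0.20)_3Al_2Si_3O_12: 2.40*24.305 + 0.60*55.845 + 2*26.982 + 3*28.085 + 12*15.999 = 422.046 g/mol.
Mass of Si per formula unit: 3 × 28.085 = 84.255 g.
Weight fraction Si = 84.255 / 422.046 = 0.1996.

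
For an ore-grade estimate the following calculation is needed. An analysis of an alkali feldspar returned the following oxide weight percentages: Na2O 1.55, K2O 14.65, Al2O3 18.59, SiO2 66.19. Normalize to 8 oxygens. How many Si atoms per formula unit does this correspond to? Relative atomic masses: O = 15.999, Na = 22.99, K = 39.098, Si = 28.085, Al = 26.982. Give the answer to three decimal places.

3.007 Si apfu

Na2O: 1.55/61.979 = 0.02501 mol → 0.05002 mol Na, 0.02501 mol O.
K2O: 14.65/94.195 = 0.15553 mol → 0.31106 mol K, 0.15553 mol O.
Al2O3: 18.59/101.961 = 0.18232 mol → 0.36464 mol Al, 0.54696 mol O.
SiO2: 66.19/60.083 = 1.10164 mol → 1.10164 mol Si, 2.20328 mol O.
Total oxygen = 2.93078 mol. Normalization factor = 8/2.93078 = 2.72965.
Si per 8 O = 1.10164 × 2.72965 = 3.007.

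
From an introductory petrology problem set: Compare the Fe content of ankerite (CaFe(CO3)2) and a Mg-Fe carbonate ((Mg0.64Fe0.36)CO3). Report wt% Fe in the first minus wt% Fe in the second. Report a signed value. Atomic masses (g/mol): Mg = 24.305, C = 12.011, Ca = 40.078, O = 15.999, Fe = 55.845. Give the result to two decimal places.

Fe in CaFe(CO3)2: molar mass 215.939 g/mol; 1×55.845 = 55.845 g → 25.86 wt%.
Fe in (Mg0.64Fe0.36)CO3: molar mass 95.667 g/mol; 0.36×55.845 = 20.104 g → 21.01 wt%.
Difference = 25.86 − 21.01 = 4.85 percentage points.

4.85 percentage points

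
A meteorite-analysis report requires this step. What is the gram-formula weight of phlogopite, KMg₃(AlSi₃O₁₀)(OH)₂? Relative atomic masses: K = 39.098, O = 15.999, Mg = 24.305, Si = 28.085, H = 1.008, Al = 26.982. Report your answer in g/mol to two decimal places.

417.25 g/mol

M = 1*39.098 + 3*24.305 + 1*26.982 + 3*28.085 + 12*15.999 + 2*1.008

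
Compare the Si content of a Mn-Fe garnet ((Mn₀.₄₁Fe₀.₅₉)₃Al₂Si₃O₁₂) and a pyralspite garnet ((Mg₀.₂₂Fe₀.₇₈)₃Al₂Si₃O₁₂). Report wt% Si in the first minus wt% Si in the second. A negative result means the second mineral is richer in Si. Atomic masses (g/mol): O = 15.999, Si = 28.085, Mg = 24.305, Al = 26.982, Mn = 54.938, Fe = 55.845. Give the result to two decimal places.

-0.70 percentage points

Si in (Mn₀.₄₁Fe₀.₅₉)₃Al₂Si₃O₁₂: molar mass 496.626 g/mol; 3×28.085 = 84.255 g → 16.97 wt%.
Si in (Mg₀.₂₂Fe₀.₇₈)₃Al₂Si₃O₁₂: molar mass 476.926 g/mol; 3×28.085 = 84.255 g → 17.67 wt%.
Difference = 16.97 − 17.67 = -0.70 percentage points.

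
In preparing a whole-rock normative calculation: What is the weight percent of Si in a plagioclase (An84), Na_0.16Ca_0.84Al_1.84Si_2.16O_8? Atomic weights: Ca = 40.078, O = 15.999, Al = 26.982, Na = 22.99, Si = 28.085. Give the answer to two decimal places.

Molar mass of Na_0.16Ca_0.84Al_1.84Si_2.16O_8: 0.16·22.99 + 0.84·40.078 + 1.84·26.982 + 2.16·28.085 + 8·15.999 = 275.646 g/mol.
Mass of Si per formula unit: 2.16 × 28.085 = 60.664 g.
Weight fraction Si = 60.664 / 275.646 = 0.2201.

22.01 weight percent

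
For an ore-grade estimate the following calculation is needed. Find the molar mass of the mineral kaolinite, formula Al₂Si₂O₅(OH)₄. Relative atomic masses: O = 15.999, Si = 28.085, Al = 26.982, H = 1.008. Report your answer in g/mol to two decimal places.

258.16 g/mol

M = 2*26.982 + 2*28.085 + 9*15.999 + 4*1.008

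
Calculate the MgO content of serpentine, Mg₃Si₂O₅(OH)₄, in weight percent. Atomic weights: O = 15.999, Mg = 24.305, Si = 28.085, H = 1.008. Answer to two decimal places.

Molar mass of Mg₃Si₂O₅(OH)₄ = 3·24.305 + 2·28.085 + 9·15.999 + 4·1.008 = 277.108 g/mol.
Each formula unit contains 3 Mg, equivalent to 3/1 = 3.0000 mol MgO.
M(MgO) = 1×24.305 + 1×15.999 = 40.304 g/mol.
Mass of MgO per formula unit = 3.0000 × 40.304 = 120.912 g.
MgO wt% = 120.912 / 277.108 × 100 = 43.63%.

43.63 wt%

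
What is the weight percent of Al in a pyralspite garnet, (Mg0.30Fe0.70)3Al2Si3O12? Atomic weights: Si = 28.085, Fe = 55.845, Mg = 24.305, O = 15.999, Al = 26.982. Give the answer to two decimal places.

Molar mass of (Mg0.30Fe0.70)3Al2Si3O12: 0.90×24.305 + 2.10×55.845 + 2×26.982 + 3×28.085 + 12×15.999 = 469.356 g/mol.
Mass of Al per formula unit: 2 × 26.982 = 53.964 g.
Weight fraction Al = 53.964 / 469.356 = 0.1150.

11.50 mass %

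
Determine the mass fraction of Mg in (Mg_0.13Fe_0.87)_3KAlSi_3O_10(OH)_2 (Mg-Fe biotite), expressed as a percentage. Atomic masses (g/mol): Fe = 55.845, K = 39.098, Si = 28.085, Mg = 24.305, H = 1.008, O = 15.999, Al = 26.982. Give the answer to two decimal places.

1.90 weight percent

M((Mg_0.13Fe_0.87)_3KAlSi_3O_10(OH)_2) = 499.573 g/mol.
Mg contributes 0.39 × 24.305 = 9.479 g per mole.
9.479/499.573 = 0.0190 → 1.90%.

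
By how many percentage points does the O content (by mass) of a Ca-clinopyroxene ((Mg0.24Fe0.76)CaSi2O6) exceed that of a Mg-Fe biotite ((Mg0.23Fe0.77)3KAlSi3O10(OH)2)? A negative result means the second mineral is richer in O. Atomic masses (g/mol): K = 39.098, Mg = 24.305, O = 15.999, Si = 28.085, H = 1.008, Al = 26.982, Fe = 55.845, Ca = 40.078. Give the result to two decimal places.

O in (Mg0.24Fe0.76)CaSi2O6: molar mass 240.517 g/mol; 6×15.999 = 95.994 g → 39.91 wt%.
O in (Mg0.23Fe0.77)3KAlSi3O10(OH)2: molar mass 490.111 g/mol; 12×15.999 = 191.988 g → 39.17 wt%.
Difference = 39.91 − 39.17 = 0.74 percentage points.

0.74 percentage points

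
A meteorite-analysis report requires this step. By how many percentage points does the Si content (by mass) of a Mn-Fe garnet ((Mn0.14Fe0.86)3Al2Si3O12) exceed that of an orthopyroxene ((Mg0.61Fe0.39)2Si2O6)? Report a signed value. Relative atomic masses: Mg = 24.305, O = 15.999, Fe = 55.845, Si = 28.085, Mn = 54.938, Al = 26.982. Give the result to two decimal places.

-7.98 percentage points

First mineral: 84.255 g Si in 497.361 g formula = 16.94 wt% Si.
Second mineral: 56.170 g Si in 225.375 g formula = 24.92 wt% Si.
16.94% − 24.92% gives a difference of -7.98 percentage points.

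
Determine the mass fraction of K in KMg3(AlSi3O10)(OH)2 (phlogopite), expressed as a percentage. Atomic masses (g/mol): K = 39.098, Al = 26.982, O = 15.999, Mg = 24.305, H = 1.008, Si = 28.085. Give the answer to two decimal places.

9.37 mass %

M(KMg3(AlSi3O10)(OH)2) = 417.254 g/mol.
K contributes 1 × 39.098 = 39.098 g per mole.
39.098/417.254 = 0.0937 → 9.37%.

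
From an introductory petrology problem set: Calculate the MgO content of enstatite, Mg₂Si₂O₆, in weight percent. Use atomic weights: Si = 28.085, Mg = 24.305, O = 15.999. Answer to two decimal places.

M(Mg₂Si₂O₆) = 200.774 g/mol; M(MgO) = 40.304 g/mol.
Moles MgO per formula unit = 2 Mg ÷ 1 = 2.0000.
MgO fraction = (2.0000 × 40.304) / 200.774 = 80.608/200.774 = 0.4015.

40.15 wt%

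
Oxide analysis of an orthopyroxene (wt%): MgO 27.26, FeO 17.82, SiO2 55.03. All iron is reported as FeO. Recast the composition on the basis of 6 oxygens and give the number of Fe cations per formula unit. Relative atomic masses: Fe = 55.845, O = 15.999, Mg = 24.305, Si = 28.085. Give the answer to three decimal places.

MgO: 27.26/40.304 = 0.67636 mol → 0.67636 mol Mg, 0.67636 mol O.
FeO: 17.82/71.844 = 0.24804 mol → 0.24804 mol Fe, 0.24804 mol O.
SiO2: 55.03/60.083 = 0.91590 mol → 0.91590 mol Si, 1.83180 mol O.
Total oxygen = 2.75620 mol. Normalization factor = 6/2.75620 = 2.17691.
Fe per 6 O = 0.24804 × 2.17691 = 0.540.

0.540 Fe apfu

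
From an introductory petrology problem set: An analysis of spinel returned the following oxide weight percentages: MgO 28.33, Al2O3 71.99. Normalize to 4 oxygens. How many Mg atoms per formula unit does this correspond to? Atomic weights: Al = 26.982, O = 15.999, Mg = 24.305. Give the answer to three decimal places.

0.997 Mg apfu

MgO: 28.33/40.304 = 0.70291 mol → 0.70291 mol Mg, 0.70291 mol O.
Al2O3: 71.99/101.961 = 0.70605 mol → 1.41210 mol Al, 2.11815 mol O.
Total oxygen = 2.82106 mol. Normalization factor = 4/2.82106 = 1.41791.
Mg per 4 O = 0.70291 × 1.41791 = 0.997.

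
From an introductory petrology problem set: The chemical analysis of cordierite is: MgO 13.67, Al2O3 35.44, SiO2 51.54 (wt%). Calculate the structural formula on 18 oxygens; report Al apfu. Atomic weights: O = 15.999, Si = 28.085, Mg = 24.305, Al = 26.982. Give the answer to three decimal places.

MgO (M=40.304): mol = 0.33917; Mg = 0.33917, O = 0.33917.
Al2O3 (M=101.961): mol = 0.34758; Al = 0.69516, O = 1.04274.
SiO2 (M=60.083): mol = 0.85781; Si = 0.85781, O = 1.71562.
ΣO = 3.09753; factor = 18/ΣO = 5.81108.
Al apfu = 0.69516 × 5.81108 = 4.040.

4.040 Al apfu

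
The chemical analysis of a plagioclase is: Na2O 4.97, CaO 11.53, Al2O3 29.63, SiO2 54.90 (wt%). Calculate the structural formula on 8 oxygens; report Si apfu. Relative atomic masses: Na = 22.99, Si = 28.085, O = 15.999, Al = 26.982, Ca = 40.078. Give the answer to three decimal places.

2.449 Si apfu

4.97 wt% Na2O ÷ 61.979 g/mol = 0.08019 mol, giving 0.16038 Na and 0.08019 O.
11.53 wt% CaO ÷ 56.077 g/mol = 0.20561 mol, giving 0.20561 Ca and 0.20561 O.
29.63 wt% Al2O3 ÷ 101.961 g/mol = 0.29060 mol, giving 0.58120 Al and 0.87180 O.
54.90 wt% SiO2 ÷ 60.083 g/mol = 0.91374 mol, giving 0.91374 Si and 1.82748 O.
Oxygen sums to 2.98508; scaling by 8/2.98508 = 2.68000 puts the formula on 8 O.
Si: 0.91374 × 2.68000 = 2.449 atoms per formula unit.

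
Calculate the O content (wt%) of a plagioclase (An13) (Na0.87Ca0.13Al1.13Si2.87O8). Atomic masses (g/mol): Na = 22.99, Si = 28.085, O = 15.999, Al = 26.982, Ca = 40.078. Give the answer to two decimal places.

M(Na0.87Ca0.13Al1.13Si2.87O8) = 264.297 g/mol.
O contributes 8 × 15.999 = 127.992 g per mole.
127.992/264.297 = 0.4843 → 48.43%.

48.43 wt%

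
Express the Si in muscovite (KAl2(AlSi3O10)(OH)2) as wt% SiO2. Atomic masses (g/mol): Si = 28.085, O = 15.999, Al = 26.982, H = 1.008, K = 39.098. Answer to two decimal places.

45.25 wt%

Formula mass = 398.303 g/mol.
3 Si → 3.0000 mol SiO2 per formula unit; M(SiO2) = 60.083, so SiO2 mass = 180.249 g.
180.249/398.303 × 100 = 45.25 wt%.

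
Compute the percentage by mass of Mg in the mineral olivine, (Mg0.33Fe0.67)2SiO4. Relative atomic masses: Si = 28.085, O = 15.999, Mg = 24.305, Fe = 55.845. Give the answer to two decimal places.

Molar mass of (Mg0.33Fe0.67)2SiO4: 0.66*24.305 + 1.34*55.845 + 1*28.085 + 4*15.999 = 182.955 g/mol.
Mass of Mg per formula unit: 0.66 × 24.305 = 16.041 g.
Weight fraction Mg = 16.041 / 182.955 = 0.0877.

8.77 weight percent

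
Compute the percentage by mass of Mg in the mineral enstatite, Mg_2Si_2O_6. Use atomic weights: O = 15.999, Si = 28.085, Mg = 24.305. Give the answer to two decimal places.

24.21 wt%

Molar mass of Mg_2Si_2O_6: 2*24.305 + 2*28.085 + 6*15.999 = 200.774 g/mol.
Mass of Mg per formula unit: 2 × 24.305 = 48.610 g.
Weight fraction Mg = 48.610 / 200.774 = 0.2421.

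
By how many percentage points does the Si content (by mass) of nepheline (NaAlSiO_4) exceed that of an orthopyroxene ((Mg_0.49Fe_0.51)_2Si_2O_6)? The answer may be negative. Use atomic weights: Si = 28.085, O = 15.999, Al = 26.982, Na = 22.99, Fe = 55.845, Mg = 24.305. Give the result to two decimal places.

First mineral: 28.085 g Si in 142.053 g formula = 19.77 wt% Si.
Second mineral: 56.170 g Si in 232.945 g formula = 24.11 wt% Si.
19.77% − 24.11% gives a difference of -4.34 percentage points.

-4.34 percentage points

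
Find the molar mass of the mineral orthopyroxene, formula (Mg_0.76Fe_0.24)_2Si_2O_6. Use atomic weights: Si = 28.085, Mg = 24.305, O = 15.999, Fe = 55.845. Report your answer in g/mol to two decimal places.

Mg: 1.52 × 24.305 = 36.9436
Fe: 0.48 × 55.845 = 26.8056
Si: 2 × 28.085 = 56.1700
O: 6 × 15.999 = 95.9940
Summing the contributions gives the formula mass.

215.91 g/mol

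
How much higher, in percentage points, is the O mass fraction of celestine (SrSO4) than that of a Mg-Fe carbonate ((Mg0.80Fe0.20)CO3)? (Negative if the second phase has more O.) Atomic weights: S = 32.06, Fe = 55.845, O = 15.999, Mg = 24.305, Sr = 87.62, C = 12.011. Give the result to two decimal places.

O in SrSO4: molar mass 183.676 g/mol; 4×15.999 = 63.996 g → 34.84 wt%.
O in (Mg0.80Fe0.20)CO3: molar mass 90.621 g/mol; 3×15.999 = 47.997 g → 52.96 wt%.
Difference = 34.84 − 52.96 = -18.12 percentage points.

-18.12 percentage points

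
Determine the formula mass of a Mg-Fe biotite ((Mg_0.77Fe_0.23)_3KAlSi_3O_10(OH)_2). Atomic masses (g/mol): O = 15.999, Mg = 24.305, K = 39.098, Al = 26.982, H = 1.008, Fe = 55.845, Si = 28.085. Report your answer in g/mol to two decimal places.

The formula mass is the sum 2.31*24.305 + 0.69*55.845 + 1*39.098 + 1*26.982 + 3*28.085 + 12*15.999 + 2*1.008.

439.02 g/mol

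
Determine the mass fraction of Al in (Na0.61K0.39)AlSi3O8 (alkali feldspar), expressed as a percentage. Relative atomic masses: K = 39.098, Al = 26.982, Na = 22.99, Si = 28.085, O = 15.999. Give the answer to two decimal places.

Formula mass = 0.61×22.99 + 0.39×39.098 + 1×26.982 + 3×28.085 + 8×15.999 = 268.501 g/mol, of which 26.982 g is Al.
So Al makes up 26.982/268.501 = 0.1005 of the mass, i.e. 10.05%.

10.05 weight percent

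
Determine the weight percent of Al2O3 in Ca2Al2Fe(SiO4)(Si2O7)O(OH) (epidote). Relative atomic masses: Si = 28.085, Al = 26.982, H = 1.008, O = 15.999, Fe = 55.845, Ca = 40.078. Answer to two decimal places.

Molar mass of Ca2Al2Fe(SiO4)(Si2O7)O(OH) = 2*40.078 + 2*26.982 + 1*55.845 + 3*28.085 + 13*15.999 + 1*1.008 = 483.215 g/mol.
Each formula unit contains 2 Al, equivalent to 2/2 = 1.0000 mol Al2O3.
M(Al2O3) = 2×26.982 + 3×15.999 = 101.961 g/mol.
Mass of Al2O3 per formula unit = 1.0000 × 101.961 = 101.961 g.
Al2O3 wt% = 101.961 / 483.215 × 100 = 21.10%.

21.10 wt%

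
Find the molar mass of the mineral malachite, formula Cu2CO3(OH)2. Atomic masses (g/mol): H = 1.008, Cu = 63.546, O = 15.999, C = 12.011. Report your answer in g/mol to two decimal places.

The formula mass is the sum 2·63.546 + 1·12.011 + 5·15.999 + 2·1.008.

221.11 g/mol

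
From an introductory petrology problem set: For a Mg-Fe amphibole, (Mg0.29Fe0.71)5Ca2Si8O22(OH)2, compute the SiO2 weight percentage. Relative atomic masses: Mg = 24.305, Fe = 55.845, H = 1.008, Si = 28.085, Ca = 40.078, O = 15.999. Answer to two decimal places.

52.00 wt%

M((Mg0.29Fe0.71)5Ca2Si8O22(OH)2) = 924.320 g/mol; M(SiO2) = 60.083 g/mol.
Moles SiO2 per formula unit = 8 Si ÷ 1 = 8.0000.
SiO2 fraction = (8.0000 × 60.083) / 924.320 = 480.664/924.320 = 0.5200.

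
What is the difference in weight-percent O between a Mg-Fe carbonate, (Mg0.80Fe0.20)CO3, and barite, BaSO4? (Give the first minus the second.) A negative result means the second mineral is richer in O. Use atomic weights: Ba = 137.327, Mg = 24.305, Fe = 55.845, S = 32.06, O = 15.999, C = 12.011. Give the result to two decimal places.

M((Mg0.80Fe0.20)CO3) = 90.621 g/mol, so wt% O = 47.997/90.621 × 100 = 52.96%.
M(BaSO4) = 233.383 g/mol, so wt% O = 63.996/233.383 × 100 = 27.42%.
52.96 − 27.42 = 25.54 pp.

25.54 percentage points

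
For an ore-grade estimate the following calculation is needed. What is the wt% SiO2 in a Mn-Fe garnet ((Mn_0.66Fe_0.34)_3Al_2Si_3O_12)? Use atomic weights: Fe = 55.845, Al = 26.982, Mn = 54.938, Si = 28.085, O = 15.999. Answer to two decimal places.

M((Mn_0.66Fe_0.34)_3Al_2Si_3O_12) = 495.946 g/mol; M(SiO2) = 60.083 g/mol.
Moles SiO2 per formula unit = 3 Si ÷ 1 = 3.0000.
SiO2 fraction = (3.0000 × 60.083) / 495.946 = 180.249/495.946 = 0.3634.

36.34 wt%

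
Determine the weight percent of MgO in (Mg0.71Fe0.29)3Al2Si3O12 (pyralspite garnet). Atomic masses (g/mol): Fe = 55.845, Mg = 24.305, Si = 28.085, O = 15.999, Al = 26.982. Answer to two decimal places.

19.94 wt%

Formula mass = 430.562 g/mol.
2.13 Mg → 2.1300 mol MgO per formula unit; M(MgO) = 40.304, so MgO mass = 85.848 g.
85.848/430.562 × 100 = 19.94 wt%.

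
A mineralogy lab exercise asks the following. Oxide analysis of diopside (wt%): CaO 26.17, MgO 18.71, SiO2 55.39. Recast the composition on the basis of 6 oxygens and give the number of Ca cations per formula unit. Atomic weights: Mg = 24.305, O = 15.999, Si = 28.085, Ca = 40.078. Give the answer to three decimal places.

CaO (M=56.077): mol = 0.46668; Ca = 0.46668, O = 0.46668.
MgO (M=40.304): mol = 0.46422; Mg = 0.46422, O = 0.46422.
SiO2 (M=60.083): mol = 0.92189; Si = 0.92189, O = 1.84378.
ΣO = 2.77468; factor = 6/ΣO = 2.16241.
Ca apfu = 0.46668 × 2.16241 = 1.009.

1.009 Ca apfu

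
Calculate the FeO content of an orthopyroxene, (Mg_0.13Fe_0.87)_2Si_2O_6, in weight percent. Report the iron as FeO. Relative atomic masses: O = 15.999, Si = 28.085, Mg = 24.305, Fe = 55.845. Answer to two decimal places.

Molar mass of (Mg_0.13Fe_0.87)_2Si_2O_6 = 0.26·24.305 + 1.74·55.845 + 2·28.085 + 6·15.999 = 255.654 g/mol.
Each formula unit contains 1.74 Fe, equivalent to 1.74/1 = 1.7400 mol FeO.
M(FeO) = 1×55.845 + 1×15.999 = 71.844 g/mol.
Mass of FeO per formula unit = 1.7400 × 71.844 = 125.009 g.
FeO wt% = 125.009 / 255.654 × 100 = 48.90%.

48.90 wt%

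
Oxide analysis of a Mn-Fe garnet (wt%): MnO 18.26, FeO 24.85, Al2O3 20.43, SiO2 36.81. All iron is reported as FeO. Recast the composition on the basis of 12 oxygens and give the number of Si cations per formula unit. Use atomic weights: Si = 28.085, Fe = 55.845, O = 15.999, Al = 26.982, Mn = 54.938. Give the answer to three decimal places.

3.026 Si apfu

MnO (M=70.937): mol = 0.25741; Mn = 0.25741, O = 0.25741.
FeO (M=71.844): mol = 0.34589; Fe = 0.34589, O = 0.34589.
Al2O3 (M=101.961): mol = 0.20037; Al = 0.40074, O = 0.60111.
SiO2 (M=60.083): mol = 0.61265; Si = 0.61265, O = 1.22530.
ΣO = 2.42971; factor = 12/ΣO = 4.93886.
Si apfu = 0.61265 × 4.93886 = 3.026.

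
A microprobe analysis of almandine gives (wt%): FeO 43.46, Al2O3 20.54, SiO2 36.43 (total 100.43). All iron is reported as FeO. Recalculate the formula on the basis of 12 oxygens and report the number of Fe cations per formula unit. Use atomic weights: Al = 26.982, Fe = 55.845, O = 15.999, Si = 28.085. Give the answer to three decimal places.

2.997 Fe apfu

43.46 wt% FeO ÷ 71.844 g/mol = 0.60492 mol, giving 0.60492 Fe and 0.60492 O.
20.54 wt% Al2O3 ÷ 101.961 g/mol = 0.20145 mol, giving 0.40290 Al and 0.60435 O.
36.43 wt% SiO2 ÷ 60.083 g/mol = 0.60633 mol, giving 0.60633 Si and 1.21266 O.
Oxygen sums to 2.42193; scaling by 12/2.42193 = 4.95473 puts the formula on 12 O.
Fe: 0.60492 × 4.95473 = 2.997 atoms per formula unit.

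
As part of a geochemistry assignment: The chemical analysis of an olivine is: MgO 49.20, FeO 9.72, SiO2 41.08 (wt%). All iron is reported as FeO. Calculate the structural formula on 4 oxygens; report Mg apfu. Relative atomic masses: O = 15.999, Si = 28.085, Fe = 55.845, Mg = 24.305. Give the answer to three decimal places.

49.20 wt% MgO ÷ 40.304 g/mol = 1.22072 mol, giving 1.22072 Mg and 1.22072 O.
9.72 wt% FeO ÷ 71.844 g/mol = 0.13529 mol, giving 0.13529 Fe and 0.13529 O.
41.08 wt% SiO2 ÷ 60.083 g/mol = 0.68372 mol, giving 0.68372 Si and 1.36744 O.
Oxygen sums to 2.72345; scaling by 4/2.72345 = 1.46873 puts the formula on 4 O.
Mg: 1.22072 × 1.46873 = 1.793 atoms per formula unit.

1.793 Mg apfu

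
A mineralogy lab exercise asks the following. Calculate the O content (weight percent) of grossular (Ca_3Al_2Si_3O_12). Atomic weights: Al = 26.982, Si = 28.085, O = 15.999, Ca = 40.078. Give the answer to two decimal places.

Molar mass of Ca_3Al_2Si_3O_12: 3*40.078 + 2*26.982 + 3*28.085 + 12*15.999 = 450.441 g/mol.
Mass of O per formula unit: 12 × 15.999 = 191.988 g.
Weight fraction O = 191.988 / 450.441 = 0.4262.

42.62 weight percent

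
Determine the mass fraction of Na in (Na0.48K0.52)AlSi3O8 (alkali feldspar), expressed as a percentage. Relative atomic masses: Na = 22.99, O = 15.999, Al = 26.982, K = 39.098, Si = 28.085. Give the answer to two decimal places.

Formula mass = 0.48×22.99 + 0.52×39.098 + 1×26.982 + 3×28.085 + 8×15.999 = 270.595 g/mol, of which 11.035 g is Na.
So Na makes up 11.035/270.595 = 0.0408 of the mass, i.e. 4.08%.

4.08 mass %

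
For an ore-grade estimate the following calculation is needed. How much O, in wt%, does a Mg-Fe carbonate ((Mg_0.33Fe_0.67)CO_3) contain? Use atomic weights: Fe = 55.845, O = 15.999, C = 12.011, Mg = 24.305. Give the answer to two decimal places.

Formula mass = 0.33×24.305 + 0.67×55.845 + 1×12.011 + 3×15.999 = 105.445 g/mol, of which 47.997 g is O.
So O makes up 47.997/105.445 = 0.4552 of the mass, i.e. 45.52%.

45.52 wt%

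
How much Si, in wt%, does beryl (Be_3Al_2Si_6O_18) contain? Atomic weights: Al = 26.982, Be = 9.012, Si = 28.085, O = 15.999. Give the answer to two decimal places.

Formula mass = 3×9.012 + 2×26.982 + 6×28.085 + 18×15.999 = 537.492 g/mol, of which 168.510 g is Si.
So Si makes up 168.510/537.492 = 0.3135 of the mass, i.e. 31.35%.

31.35 wt%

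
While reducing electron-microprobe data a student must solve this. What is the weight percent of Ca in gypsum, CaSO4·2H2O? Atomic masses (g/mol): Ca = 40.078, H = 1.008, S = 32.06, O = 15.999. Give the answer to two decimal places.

23.28 weight percent

Formula mass = 1·40.078 + 1·32.06 + 6·15.999 + 4·1.008 = 172.164 g/mol, of which 40.078 g is Ca.
So Ca makes up 40.078/172.164 = 0.2328 of the mass, i.e. 23.28%.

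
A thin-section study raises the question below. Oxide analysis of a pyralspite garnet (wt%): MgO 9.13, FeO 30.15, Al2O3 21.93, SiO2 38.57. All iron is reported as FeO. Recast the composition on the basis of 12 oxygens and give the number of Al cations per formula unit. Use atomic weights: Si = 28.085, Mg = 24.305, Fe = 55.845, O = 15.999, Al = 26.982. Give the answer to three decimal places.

9.13 wt% MgO ÷ 40.304 g/mol = 0.22653 mol, giving 0.22653 Mg and 0.22653 O.
30.15 wt% FeO ÷ 71.844 g/mol = 0.41966 mol, giving 0.41966 Fe and 0.41966 O.
21.93 wt% Al2O3 ÷ 101.961 g/mol = 0.21508 mol, giving 0.43016 Al and 0.64524 O.
38.57 wt% SiO2 ÷ 60.083 g/mol = 0.64195 mol, giving 0.64195 Si and 1.28390 O.
Oxygen sums to 2.57533; scaling by 12/2.57533 = 4.65960 puts the formula on 12 O.
Al: 0.43016 × 4.65960 = 2.004 atoms per formula unit.

2.004 Al apfu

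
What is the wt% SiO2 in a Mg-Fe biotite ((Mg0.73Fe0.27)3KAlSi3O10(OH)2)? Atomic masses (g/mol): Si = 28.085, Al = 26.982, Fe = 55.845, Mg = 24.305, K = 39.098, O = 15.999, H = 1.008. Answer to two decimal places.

Molar mass of (Mg0.73Fe0.27)3KAlSi3O10(OH)2 = 2.19·24.305 + 0.81·55.845 + 1·39.098 + 1·26.982 + 3·28.085 + 12·15.999 + 2·1.008 = 442.801 g/mol.
Each formula unit contains 3 Si, equivalent to 3/1 = 3.0000 mol SiO2.
M(SiO2) = 1×28.085 + 2×15.999 = 60.083 g/mol.
Mass of SiO2 per formula unit = 3.0000 × 60.083 = 180.249 g.
SiO2 wt% = 180.249 / 442.801 × 100 = 40.71%.

40.71 wt%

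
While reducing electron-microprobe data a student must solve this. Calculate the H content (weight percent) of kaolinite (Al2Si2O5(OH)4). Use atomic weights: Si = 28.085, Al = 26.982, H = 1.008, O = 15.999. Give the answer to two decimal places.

1.56 weight percent

Formula mass = 2*26.982 + 2*28.085 + 9*15.999 + 4*1.008 = 258.157 g/mol, of which 4.032 g is H.
So H makes up 4.032/258.157 = 0.0156 of the mass, i.e. 1.56%.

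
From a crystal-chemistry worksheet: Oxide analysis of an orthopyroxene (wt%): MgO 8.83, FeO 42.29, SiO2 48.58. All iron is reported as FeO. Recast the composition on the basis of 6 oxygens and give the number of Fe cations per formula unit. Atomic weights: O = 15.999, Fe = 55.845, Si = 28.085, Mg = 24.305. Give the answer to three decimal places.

1.457 Fe apfu

MgO (M=40.304): mol = 0.21908; Mg = 0.21908, O = 0.21908.
FeO (M=71.844): mol = 0.58864; Fe = 0.58864, O = 0.58864.
SiO2 (M=60.083): mol = 0.80855; Si = 0.80855, O = 1.61710.
ΣO = 2.42482; factor = 6/ΣO = 2.47441.
Fe apfu = 0.58864 × 2.47441 = 1.457.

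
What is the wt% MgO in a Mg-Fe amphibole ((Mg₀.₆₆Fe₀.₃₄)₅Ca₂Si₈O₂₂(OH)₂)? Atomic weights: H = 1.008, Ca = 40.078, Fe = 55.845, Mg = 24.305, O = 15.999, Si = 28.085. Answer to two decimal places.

M((Mg₀.₆₆Fe₀.₃₄)₅Ca₂Si₈O₂₂(OH)₂) = 865.971 g/mol; M(MgO) = 40.304 g/mol.
Moles MgO per formula unit = 3.30 Mg ÷ 1 = 3.3000.
MgO fraction = (3.3000 × 40.304) / 865.971 = 133.003/865.971 = 0.1536.

15.36 wt%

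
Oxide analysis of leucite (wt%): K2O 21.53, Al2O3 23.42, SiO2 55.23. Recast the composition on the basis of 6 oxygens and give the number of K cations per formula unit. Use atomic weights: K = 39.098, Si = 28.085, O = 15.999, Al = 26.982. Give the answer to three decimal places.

K2O: 21.53/94.195 = 0.22857 mol → 0.45714 mol K, 0.22857 mol O.
Al2O3: 23.42/101.961 = 0.22970 mol → 0.45940 mol Al, 0.68910 mol O.
SiO2: 55.23/60.083 = 0.91923 mol → 0.91923 mol Si, 1.83846 mol O.
Total oxygen = 2.75613 mol. Normalization factor = 6/2.75613 = 2.17697.
K per 6 O = 0.45714 × 2.17697 = 0.995.

0.995 K apfu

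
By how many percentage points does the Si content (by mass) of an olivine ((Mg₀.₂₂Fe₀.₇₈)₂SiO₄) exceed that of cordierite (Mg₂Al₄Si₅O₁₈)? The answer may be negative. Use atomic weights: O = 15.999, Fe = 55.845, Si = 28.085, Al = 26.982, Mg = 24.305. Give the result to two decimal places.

-9.22 percentage points

Si in (Mg₀.₂₂Fe₀.₇₈)₂SiO₄: molar mass 189.893 g/mol; 1×28.085 = 28.085 g → 14.79 wt%.
Si in Mg₂Al₄Si₅O₁₈: molar mass 584.945 g/mol; 5×28.085 = 140.425 g → 24.01 wt%.
Difference = 14.79 − 24.01 = -9.22 percentage points.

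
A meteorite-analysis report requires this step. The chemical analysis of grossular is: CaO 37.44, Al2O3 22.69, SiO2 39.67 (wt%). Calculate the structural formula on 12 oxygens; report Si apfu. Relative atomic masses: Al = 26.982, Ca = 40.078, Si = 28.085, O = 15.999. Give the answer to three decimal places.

CaO: 37.44/56.077 = 0.66765 mol → 0.66765 mol Ca, 0.66765 mol O.
Al2O3: 22.69/101.961 = 0.22254 mol → 0.44508 mol Al, 0.66762 mol O.
SiO2: 39.67/60.083 = 0.66025 mol → 0.66025 mol Si, 1.32050 mol O.
Total oxygen = 2.65577 mol. Normalization factor = 12/2.65577 = 4.51846.
Si per 12 O = 0.66025 × 4.51846 = 2.983.

2.983 Si apfu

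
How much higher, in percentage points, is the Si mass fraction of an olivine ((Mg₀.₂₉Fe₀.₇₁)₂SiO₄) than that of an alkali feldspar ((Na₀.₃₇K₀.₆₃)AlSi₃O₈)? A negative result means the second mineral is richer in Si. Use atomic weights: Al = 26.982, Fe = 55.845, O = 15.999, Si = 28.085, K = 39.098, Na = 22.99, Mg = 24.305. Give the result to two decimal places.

-15.79 percentage points

M((Mg₀.₂₉Fe₀.₇₁)₂SiO₄) = 185.478 g/mol, so wt% Si = 28.085/185.478 × 100 = 15.14%.
M((Na₀.₃₇K₀.₆₃)AlSi₃O₈) = 272.367 g/mol, so wt% Si = 84.255/272.367 × 100 = 30.93%.
15.14 − 30.93 = -15.79 pp.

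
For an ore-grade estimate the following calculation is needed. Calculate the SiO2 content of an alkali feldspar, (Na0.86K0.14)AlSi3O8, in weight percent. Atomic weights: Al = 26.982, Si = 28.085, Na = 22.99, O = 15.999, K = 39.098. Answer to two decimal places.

Molar mass of (Na0.86K0.14)AlSi3O8 = 0.86×22.99 + 0.14×39.098 + 1×26.982 + 3×28.085 + 8×15.999 = 264.474 g/mol.
Each formula unit contains 3 Si, equivalent to 3/1 = 3.0000 mol SiO2.
M(SiO2) = 1×28.085 + 2×15.999 = 60.083 g/mol.
Mass of SiO2 per formula unit = 3.0000 × 60.083 = 180.249 g.
SiO2 wt% = 180.249 / 264.474 × 100 = 68.15%.

68.15 wt%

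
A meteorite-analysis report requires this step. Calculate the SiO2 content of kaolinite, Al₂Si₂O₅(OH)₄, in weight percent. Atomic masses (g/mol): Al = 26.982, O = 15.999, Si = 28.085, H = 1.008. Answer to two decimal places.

46.55 wt%

M(Al₂Si₂O₅(OH)₄) = 258.157 g/mol; M(SiO2) = 60.083 g/mol.
Moles SiO2 per formula unit = 2 Si ÷ 1 = 2.0000.
SiO2 fraction = (2.0000 × 60.083) / 258.157 = 120.166/258.157 = 0.4655.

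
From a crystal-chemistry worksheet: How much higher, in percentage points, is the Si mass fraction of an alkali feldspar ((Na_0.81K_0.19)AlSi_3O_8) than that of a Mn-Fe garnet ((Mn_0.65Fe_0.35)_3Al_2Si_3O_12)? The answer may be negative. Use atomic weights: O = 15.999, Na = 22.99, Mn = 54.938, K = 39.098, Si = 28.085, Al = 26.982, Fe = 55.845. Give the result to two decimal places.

14.77 percentage points

First mineral: 84.255 g Si in 265.280 g formula = 31.76 wt% Si.
Second mineral: 84.255 g Si in 495.973 g formula = 16.99 wt% Si.
31.76% − 16.99% gives a difference of 14.77 percentage points.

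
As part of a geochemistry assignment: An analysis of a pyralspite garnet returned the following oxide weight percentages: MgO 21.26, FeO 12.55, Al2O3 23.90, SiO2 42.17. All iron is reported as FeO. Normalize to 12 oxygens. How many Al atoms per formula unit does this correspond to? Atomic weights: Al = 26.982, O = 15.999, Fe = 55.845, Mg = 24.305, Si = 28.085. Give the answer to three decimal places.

MgO (M=40.304): mol = 0.52749; Mg = 0.52749, O = 0.52749.
FeO (M=71.844): mol = 0.17468; Fe = 0.17468, O = 0.17468.
Al2O3 (M=101.961): mol = 0.23440; Al = 0.46880, O = 0.70320.
SiO2 (M=60.083): mol = 0.70186; Si = 0.70186, O = 1.40372.
ΣO = 2.80909; factor = 12/ΣO = 4.27185.
Al apfu = 0.46880 × 4.27185 = 2.003.

2.003 Al apfu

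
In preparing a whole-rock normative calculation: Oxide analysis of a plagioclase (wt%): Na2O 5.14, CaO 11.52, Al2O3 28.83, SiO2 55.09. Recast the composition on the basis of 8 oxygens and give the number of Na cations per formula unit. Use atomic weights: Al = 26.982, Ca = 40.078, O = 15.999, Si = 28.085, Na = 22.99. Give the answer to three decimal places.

5.14 wt% Na2O ÷ 61.979 g/mol = 0.08293 mol, giving 0.16586 Na and 0.08293 O.
11.52 wt% CaO ÷ 56.077 g/mol = 0.20543 mol, giving 0.20543 Ca and 0.20543 O.
28.83 wt% Al2O3 ÷ 101.961 g/mol = 0.28276 mol, giving 0.56552 Al and 0.84828 O.
55.09 wt% SiO2 ÷ 60.083 g/mol = 0.91690 mol, giving 0.91690 Si and 1.83380 O.
Oxygen sums to 2.97044; scaling by 8/2.97044 = 2.69320 puts the formula on 8 O.
Na: 0.16586 × 2.69320 = 0.447 atoms per formula unit.

0.447 Na apfu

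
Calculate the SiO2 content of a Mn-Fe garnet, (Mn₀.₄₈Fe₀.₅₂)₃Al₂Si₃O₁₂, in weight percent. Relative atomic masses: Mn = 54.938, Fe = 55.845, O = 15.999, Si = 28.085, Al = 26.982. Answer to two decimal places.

36.31 wt%

Formula mass = 496.436 g/mol.
3 Si → 3.0000 mol SiO2 per formula unit; M(SiO2) = 60.083, so SiO2 mass = 180.249 g.
180.249/496.436 × 100 = 36.31 wt%.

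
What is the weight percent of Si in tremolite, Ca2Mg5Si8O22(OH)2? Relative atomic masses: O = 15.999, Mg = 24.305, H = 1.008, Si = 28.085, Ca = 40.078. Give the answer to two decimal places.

27.66 mass %

Molar mass of Ca2Mg5Si8O22(OH)2: 2×40.078 + 5×24.305 + 8×28.085 + 24×15.999 + 2×1.008 = 812.353 g/mol.
Mass of Si per formula unit: 8 × 28.085 = 224.680 g.
Weight fraction Si = 224.680 / 812.353 = 0.2766.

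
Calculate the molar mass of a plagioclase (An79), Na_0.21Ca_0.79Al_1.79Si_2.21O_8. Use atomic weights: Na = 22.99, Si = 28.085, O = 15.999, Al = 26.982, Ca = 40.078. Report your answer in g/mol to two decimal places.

The formula mass is the sum 0.21*22.99 + 0.79*40.078 + 1.79*26.982 + 2.21*28.085 + 8*15.999.

274.85 g/mol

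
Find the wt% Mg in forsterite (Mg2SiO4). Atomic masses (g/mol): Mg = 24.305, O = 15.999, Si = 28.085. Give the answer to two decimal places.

34.55 wt%

Formula mass = 2×24.305 + 1×28.085 + 4×15.999 = 140.691 g/mol, of which 48.610 g is Mg.
So Mg makes up 48.610/140.691 = 0.3455 of the mass, i.e. 34.55%.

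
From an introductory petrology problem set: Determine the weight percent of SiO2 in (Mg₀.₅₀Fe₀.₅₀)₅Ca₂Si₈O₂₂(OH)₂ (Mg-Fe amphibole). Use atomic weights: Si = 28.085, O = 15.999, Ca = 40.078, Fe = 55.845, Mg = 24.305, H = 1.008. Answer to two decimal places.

53.93 wt%

M((Mg₀.₅₀Fe₀.₅₀)₅Ca₂Si₈O₂₂(OH)₂) = 891.203 g/mol; M(SiO2) = 60.083 g/mol.
Moles SiO2 per formula unit = 8 Si ÷ 1 = 8.0000.
SiO2 fraction = (8.0000 × 60.083) / 891.203 = 480.664/891.203 = 0.5393.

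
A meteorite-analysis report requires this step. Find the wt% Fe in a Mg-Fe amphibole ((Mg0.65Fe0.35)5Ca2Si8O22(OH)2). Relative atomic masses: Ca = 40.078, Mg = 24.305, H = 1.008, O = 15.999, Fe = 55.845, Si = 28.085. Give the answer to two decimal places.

Formula mass = 3.25*24.305 + 1.75*55.845 + 2*40.078 + 8*28.085 + 24*15.999 + 2*1.008 = 867.548 g/mol, of which 97.729 g is Fe.
So Fe makes up 97.729/867.548 = 0.1126 of the mass, i.e. 11.26%.

11.26 mass %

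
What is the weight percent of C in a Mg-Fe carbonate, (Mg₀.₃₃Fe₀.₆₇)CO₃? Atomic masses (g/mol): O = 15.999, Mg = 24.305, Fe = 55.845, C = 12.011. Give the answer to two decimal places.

M((Mg₀.₃₃Fe₀.₆₇)CO₃) = 105.445 g/mol.
C contributes 1 × 12.011 = 12.011 g per mole.
12.011/105.445 = 0.1139 → 11.39%.

11.39 mass %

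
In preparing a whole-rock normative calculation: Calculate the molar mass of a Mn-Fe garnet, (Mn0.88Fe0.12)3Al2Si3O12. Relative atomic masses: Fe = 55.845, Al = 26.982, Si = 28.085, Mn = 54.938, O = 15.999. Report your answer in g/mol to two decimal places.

M = 2.64*54.938 + 0.36*55.845 + 2*26.982 + 3*28.085 + 12*15.999

495.35 g/mol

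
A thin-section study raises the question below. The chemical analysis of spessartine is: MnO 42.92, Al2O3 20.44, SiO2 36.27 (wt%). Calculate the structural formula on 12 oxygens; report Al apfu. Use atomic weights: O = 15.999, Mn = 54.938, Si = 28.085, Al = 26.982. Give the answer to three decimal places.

MnO: 42.92/70.937 = 0.60504 mol → 0.60504 mol Mn, 0.60504 mol O.
Al2O3: 20.44/101.961 = 0.20047 mol → 0.40094 mol Al, 0.60141 mol O.
SiO2: 36.27/60.083 = 0.60366 mol → 0.60366 mol Si, 1.20732 mol O.
Total oxygen = 2.41377 mol. Normalization factor = 12/2.41377 = 4.97148.
Al per 12 O = 0.40094 × 4.97148 = 1.993.

1.993 Al apfu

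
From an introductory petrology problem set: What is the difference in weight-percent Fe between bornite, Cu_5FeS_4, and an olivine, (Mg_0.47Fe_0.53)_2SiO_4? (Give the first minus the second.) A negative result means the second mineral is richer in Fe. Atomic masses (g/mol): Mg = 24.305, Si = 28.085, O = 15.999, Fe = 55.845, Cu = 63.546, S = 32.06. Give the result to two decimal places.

Fe in Cu_5FeS_4: molar mass 501.815 g/mol; 1×55.845 = 55.845 g → 11.13 wt%.
Fe in (Mg_0.47Fe_0.53)_2SiO_4: molar mass 174.123 g/mol; 1.06×55.845 = 59.196 g → 34.00 wt%.
Difference = 11.13 − 34.00 = -22.87 percentage points.

-22.87 percentage points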